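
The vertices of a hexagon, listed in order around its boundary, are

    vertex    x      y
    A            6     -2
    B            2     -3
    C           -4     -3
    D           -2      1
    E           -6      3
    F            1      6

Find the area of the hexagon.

Apply Gauss's area formula: 2A = Σ (x_i·y_{i+1} − x_{i+1}·y_i), indices taken mod 6.
Cross-terms: -14, -18, -10, 0, -39, -38  ⇒  Σ = -119
Area = |Σ|/2 = 59.5.

59.5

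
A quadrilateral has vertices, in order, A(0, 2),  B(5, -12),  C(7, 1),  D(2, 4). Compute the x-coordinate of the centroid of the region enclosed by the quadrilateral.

Apply the shoelace formula. First the cross-terms c_i = x_i·y_{i+1} − x_{i+1}·y_i:
  -10, 89, 26, 4  ⇒  2A = 109, A = 54.5.
Then Σ (x_i + x_{i+1})·c_i = 1260, so x̄ = 1260 / (6·54.5) = 420/109.

420/109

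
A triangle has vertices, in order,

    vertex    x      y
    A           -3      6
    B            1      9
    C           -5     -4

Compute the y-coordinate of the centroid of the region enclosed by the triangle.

Apply the shoelace formula. First the cross-terms c_i = x_i·y_{i+1} − x_{i+1}·y_i:
  -33, 41, -42  ⇒  2A = -34, A = -17.
Then Σ (y_i + y_{i+1})·c_i = -374, so ȳ = -374 / (6·(-17)) = 11/3.

11/3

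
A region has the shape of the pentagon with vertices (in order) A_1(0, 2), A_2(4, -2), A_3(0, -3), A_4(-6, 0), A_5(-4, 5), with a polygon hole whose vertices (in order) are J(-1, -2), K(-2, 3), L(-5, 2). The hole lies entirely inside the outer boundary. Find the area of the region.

Outer boundary:
Apply the surveyor's formula: 2A = Σ (x_i·y_{i+1} − x_{i+1}·y_i), indices taken mod 5.
Σ = (-8) + (-12) + (-18) + (-30) + (-8) = -76
Area = |Σ|/2 = 38.
Hole:
J→K: (-1)(3) − (-2)(-2) = -7
K→L: (-2)(2) − (-5)(3) = 11
L→J: (-5)(-2) − (-1)(2) = 12
Σ = 16
Area = |Σ|/2 = 8.
Net area = 38 − 8 = 30.

30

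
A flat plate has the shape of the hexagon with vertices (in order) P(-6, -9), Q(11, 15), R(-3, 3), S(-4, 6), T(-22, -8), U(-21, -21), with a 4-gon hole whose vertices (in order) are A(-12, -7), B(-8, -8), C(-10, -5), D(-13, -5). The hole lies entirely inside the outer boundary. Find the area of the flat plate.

Outer boundary:
Apply the surveyor's formula: 2A = Σ (x_i·y_{i+1} − x_{i+1}·y_i), indices taken mod 6.
P→Q: (-6)(15) − (11)(-9) = 9
Q→R: (11)(3) − (-3)(15) = 78
R→S: (-3)(6) − (-4)(3) = -6
S→T: (-4)(-8) − (-22)(6) = 164
T→U: (-22)(-21) − (-21)(-8) = 294
U→P: (-21)(-9) − (-6)(-21) = 63
Σ = 602
Area = |Σ|/2 = 301.
Hole:
Apply the shoelace formula: 2A = Σ (x_i·y_{i+1} − x_{i+1}·y_i), indices taken mod 4.
A→B: (-12)(-8) − (-8)(-7) = 40
B→C: (-8)(-5) − (-10)(-8) = -40
C→D: (-10)(-5) − (-13)(-5) = -15
D→A: (-13)(-7) − (-12)(-5) = 31
Σ = 16
Area = |Σ|/2 = 8.
Net area = 301 − 8 = 293.

293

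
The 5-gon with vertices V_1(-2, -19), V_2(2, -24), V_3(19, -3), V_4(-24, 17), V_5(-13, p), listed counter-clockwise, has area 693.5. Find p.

-6

The doubled signed area Σ (x_i y_{i+1} − x_{i+1} y_i) is linear in p.
With p=0 it equals 1255; the coefficient of p is -22 (from the two edges through V_5).
So -22·p + 1255 = 2·693.5 = 1387 ⇒ p = -6.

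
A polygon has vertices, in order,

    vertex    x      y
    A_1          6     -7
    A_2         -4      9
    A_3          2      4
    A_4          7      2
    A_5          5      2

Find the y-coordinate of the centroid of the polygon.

283/225

Apply the shoelace formula. First the cross-terms c_i = x_i·y_{i+1} − x_{i+1}·y_i:
  26, -34, -24, 4, -47  ⇒  2A = -75, A = -37.5.
Then Σ (y_i + y_{i+1})·c_i = -283, so ȳ = -283 / (6·(-37.5)) = 283/225.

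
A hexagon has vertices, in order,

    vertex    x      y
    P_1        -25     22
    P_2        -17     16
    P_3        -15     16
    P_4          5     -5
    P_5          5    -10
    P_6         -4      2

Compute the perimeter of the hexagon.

90

|P_1P_2| = √((8)² + (-6)²) = √100 = 10
|P_2P_3| = √((2)² + (0)²) = √4 = 2
|P_3P_4| = √((20)² + (-21)²) = √841 = 29
|P_4P_5| = √((0)² + (-5)²) = √25 = 5
|P_5P_6| = √((-9)² + (12)²) = √225 = 15
|P_6P_1| = √((-21)² + (20)²) = √841 = 29
Perimeter = 10 + 2 + 29 + 5 + 15 + 29 = 90.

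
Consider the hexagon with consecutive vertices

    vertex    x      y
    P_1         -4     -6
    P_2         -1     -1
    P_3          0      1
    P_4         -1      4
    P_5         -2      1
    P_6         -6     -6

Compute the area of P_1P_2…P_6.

17.5

P_1→P_2: (-4)(-1) − (-1)(-6) = -2
P_2→P_3: (-1)(1) − (0)(-1) = -1
P_3→P_4: (0)(4) − (-1)(1) = 1
P_4→P_5: (-1)(1) − (-2)(4) = 7
P_5→P_6: (-2)(-6) − (-6)(1) = 18
P_6→P_1: (-6)(-6) − (-4)(-6) = 12
Σ = 35
Area = |Σ|/2 = 17.5.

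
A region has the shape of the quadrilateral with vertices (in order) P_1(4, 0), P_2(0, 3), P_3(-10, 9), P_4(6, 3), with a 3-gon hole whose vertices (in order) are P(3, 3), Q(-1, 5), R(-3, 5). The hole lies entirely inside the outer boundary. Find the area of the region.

25

Outer boundary:
Apply the shoelace formula: 2A = Σ (x_i·y_{i+1} − x_{i+1}·y_i), indices taken mod 4.
P_1→P_2: (4)(3) − (0)(0) = 12
P_2→P_3: (0)(9) − (-10)(3) = 30
P_3→P_4: (-10)(3) − (6)(9) = -84
P_4→P_1: (6)(0) − (4)(3) = -12
Σ = -54
Area = |Σ|/2 = 27.
Hole:
P→Q: (3)(5) − (-1)(3) = 18
Q→R: (-1)(5) − (-3)(5) = 10
R→P: (-3)(3) − (3)(5) = -24
Σ = 4
Area = |Σ|/2 = 2.
Net area = 27 − 2 = 25.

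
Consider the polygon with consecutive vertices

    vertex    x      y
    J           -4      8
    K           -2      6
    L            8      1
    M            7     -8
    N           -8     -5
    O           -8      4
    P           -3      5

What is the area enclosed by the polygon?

Apply the shoelace formula: 2A = Σ (x_i·y_{i+1} − x_{i+1}·y_i), indices taken mod 7.
Cross-terms: -8, -50, -71, -99, -72, -28, -4  ⇒  Σ = -332
Area = |Σ|/2 = 166.

166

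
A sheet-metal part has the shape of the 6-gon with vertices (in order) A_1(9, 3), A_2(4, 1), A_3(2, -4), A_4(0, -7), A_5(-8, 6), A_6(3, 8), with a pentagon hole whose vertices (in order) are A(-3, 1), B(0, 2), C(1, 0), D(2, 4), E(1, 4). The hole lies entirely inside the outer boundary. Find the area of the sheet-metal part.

111.5

Outer boundary:
Apply the surveyor's formula: 2A = Σ (x_i·y_{i+1} − x_{i+1}·y_i), indices taken mod 6.
A_1→A_2: (9)(1) − (4)(3) = -3
A_2→A_3: (4)(-4) − (2)(1) = -18
A_3→A_4: (2)(-7) − (0)(-4) = -14
A_4→A_5: (0)(6) − (-8)(-7) = -56
A_5→A_6: (-8)(8) − (3)(6) = -82
A_6→A_1: (3)(3) − (9)(8) = -63
Σ = -236
Area = |Σ|/2 = 118.
Hole:
A→B: (-3)(2) − (0)(1) = -6
B→C: (0)(0) − (1)(2) = -2
C→D: (1)(4) − (2)(0) = 4
D→E: (2)(4) − (1)(4) = 4
E→A: (1)(1) − (-3)(4) = 13
Σ = 13
Area = |Σ|/2 = 6.5.
Net area = 118 − 6.5 = 111.5.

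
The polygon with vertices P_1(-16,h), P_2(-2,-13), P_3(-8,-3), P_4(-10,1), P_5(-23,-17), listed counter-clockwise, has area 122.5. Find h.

Write out the shoelace sum; only the two edges meeting at P_1 involve h:
2·Area = [((-23)·h − (-16)·(-17)) + ((-16)·(-13) − (-2)·h)] + 57
       = -21·h + -7 = 245
⇒ h = -12.

-12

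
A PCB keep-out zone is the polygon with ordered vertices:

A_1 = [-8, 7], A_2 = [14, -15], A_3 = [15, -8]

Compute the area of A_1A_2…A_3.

88

Apply the shoelace formula: 2A = Σ (x_i·y_{i+1} − x_{i+1}·y_i), indices taken mod 3.
A_1→A_2: (-8)(-15) − (14)(7) = 22
A_2→A_3: (14)(-8) − (15)(-15) = 113
A_3→A_1: (15)(7) − (-8)(-8) = 41
Σ = 176
Area = |Σ|/2 = 88.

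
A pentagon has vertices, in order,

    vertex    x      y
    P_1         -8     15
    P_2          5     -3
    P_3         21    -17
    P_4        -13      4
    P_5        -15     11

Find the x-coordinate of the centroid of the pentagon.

-132/43

Apply Gauss's area formula. First the cross-terms c_i = x_i·y_{i+1} − x_{i+1}·y_i:
  -51, -22, -137, -83, -137  ⇒  2A = -430, A = -215.
Then Σ (x_i + x_{i+1})·c_i = 3960, so x̄ = 3960 / (6·(-215)) = -132/43.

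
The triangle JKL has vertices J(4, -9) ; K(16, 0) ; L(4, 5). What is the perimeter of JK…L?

|JK| = √((12)² + (9)²) = √225 = 15
|KL| = √((-12)² + (5)²) = √169 = 13
|LJ| = √((0)² + (-14)²) = √196 = 14
Perimeter = 15 + 13 + 14 = 42.

42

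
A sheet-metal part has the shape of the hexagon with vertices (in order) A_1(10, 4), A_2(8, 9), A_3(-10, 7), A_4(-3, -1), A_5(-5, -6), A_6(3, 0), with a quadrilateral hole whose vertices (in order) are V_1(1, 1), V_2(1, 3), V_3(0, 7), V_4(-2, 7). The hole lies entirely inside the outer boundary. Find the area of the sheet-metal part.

132

Outer boundary:
Apply the surveyor's formula: 2A = Σ (x_i·y_{i+1} − x_{i+1}·y_i), indices taken mod 6.
Cross-terms: 58, 146, 31, 13, 18, 12  ⇒  Σ = 278
Area = |Σ|/2 = 139.
Hole:
V_1→V_2: (1)(3) − (1)(1) = 2
V_2→V_3: (1)(7) − (0)(3) = 7
V_3→V_4: (0)(7) − (-2)(7) = 14
V_4→V_1: (-2)(1) − (1)(7) = -9
Σ = 14
Area = |Σ|/2 = 7.
Net area = 139 − 7 = 132.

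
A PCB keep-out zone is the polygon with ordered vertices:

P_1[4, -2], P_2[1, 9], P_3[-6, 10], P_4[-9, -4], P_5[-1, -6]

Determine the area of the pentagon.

Apply Gauss's area formula: 2A = Σ (x_i·y_{i+1} − x_{i+1}·y_i), indices taken mod 5.
Cross-terms: 38, 64, 114, 50, 26  ⇒  Σ = 292
Area = |Σ|/2 = 146.

146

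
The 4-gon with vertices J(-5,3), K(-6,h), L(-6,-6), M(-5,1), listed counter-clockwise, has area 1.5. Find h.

Write out the shoelace sum; only the two edges meeting at K involve h:
2·Area = [((-5)·h − (-6)·3) + ((-6)·(-6) − (-6)·h)] + -46
       = 1·h + 8 = 3
⇒ h = -5.

-5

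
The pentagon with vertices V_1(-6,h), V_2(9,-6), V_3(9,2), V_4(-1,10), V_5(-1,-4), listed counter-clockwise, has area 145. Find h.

The doubled signed area Σ (x_i y_{i+1} − x_{i+1} y_i) is linear in h.
With h=0 it equals 190; the coefficient of h is -10 (from the two edges through V_1).
So -10·h + 190 = 2·145 = 290 ⇒ h = -10.

-10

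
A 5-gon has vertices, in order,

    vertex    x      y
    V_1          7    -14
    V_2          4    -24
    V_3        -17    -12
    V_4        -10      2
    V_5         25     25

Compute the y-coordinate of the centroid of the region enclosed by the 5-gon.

-397/221

Apply the surveyor's formula. First the cross-terms c_i = x_i·y_{i+1} − x_{i+1}·y_i:
  -112, -456, -154, -300, -525  ⇒  2A = -1547, A = -773.5.
Then Σ (y_i + y_{i+1})·c_i = 8337, so ȳ = 8337 / (6·(-773.5)) = -397/221.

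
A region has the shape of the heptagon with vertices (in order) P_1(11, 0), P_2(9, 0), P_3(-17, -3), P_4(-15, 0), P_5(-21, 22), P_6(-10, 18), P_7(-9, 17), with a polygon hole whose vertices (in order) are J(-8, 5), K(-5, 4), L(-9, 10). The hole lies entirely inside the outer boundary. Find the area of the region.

Outer boundary:
Σ = (0) + (-27) + (-45) + (-330) + (-158) + (-8) + (-187) = -755
Area = |Σ|/2 = 377.5.
Hole:
Σ = (-7) + (-14) + (35) = 14
Area = |Σ|/2 = 7.
Net area = 377.5 − 7 = 370.5.

370.5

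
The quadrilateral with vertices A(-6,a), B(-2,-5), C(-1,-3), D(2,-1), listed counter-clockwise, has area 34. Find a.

9

Write out the shoelace sum; only the two edges meeting at A involve a:
2·Area = [(2·a − (-6)·(-1)) + ((-6)·(-5) − (-2)·a)] + 8
       = 4·a + 32 = 68
⇒ a = 9.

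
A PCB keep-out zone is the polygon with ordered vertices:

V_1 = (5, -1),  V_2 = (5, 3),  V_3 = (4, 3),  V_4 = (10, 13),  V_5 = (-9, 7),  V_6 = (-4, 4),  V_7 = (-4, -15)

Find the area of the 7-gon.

189.5

Apply Gauss's area formula: 2A = Σ (x_i·y_{i+1} − x_{i+1}·y_i), indices taken mod 7.
V_1→V_2: (5)(3) − (5)(-1) = 20
V_2→V_3: (5)(3) − (4)(3) = 3
V_3→V_4: (4)(13) − (10)(3) = 22
V_4→V_5: (10)(7) − (-9)(13) = 187
V_5→V_6: (-9)(4) − (-4)(7) = -8
V_6→V_7: (-4)(-15) − (-4)(4) = 76
V_7→V_1: (-4)(-1) − (5)(-15) = 79
Σ = 379
Area = |Σ|/2 = 189.5.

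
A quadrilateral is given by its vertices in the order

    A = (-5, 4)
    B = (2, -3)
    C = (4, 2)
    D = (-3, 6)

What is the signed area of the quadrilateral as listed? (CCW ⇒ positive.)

Apply the shoelace formula: 2A = Σ (x_i·y_{i+1} − x_{i+1}·y_i), indices taken mod 4.
Σ = (7) + (16) + (30) + (18) = 71
Signed area = Σ/2 = 35.5 (positive ⇒ counter-clockwise traversal).

35.5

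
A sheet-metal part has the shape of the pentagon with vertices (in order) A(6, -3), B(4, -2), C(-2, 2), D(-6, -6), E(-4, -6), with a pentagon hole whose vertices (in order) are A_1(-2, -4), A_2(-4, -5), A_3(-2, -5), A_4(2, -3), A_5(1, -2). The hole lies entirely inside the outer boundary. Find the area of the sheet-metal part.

38.5

Outer boundary:
Σ = (0) + (4) + (24) + (12) + (48) = 88
Area = |Σ|/2 = 44.
Hole:
Apply the shoelace (surveyor's) formula: 2A = Σ (x_i·y_{i+1} − x_{i+1}·y_i), indices taken mod 5.
Σ = (-6) + (10) + (16) + (-1) + (-8) = 11
Area = |Σ|/2 = 5.5.
Net area = 44 − 5.5 = 38.5.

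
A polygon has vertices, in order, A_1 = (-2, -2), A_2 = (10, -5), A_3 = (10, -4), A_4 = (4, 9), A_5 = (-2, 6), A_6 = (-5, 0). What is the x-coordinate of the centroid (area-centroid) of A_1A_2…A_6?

48/19

Apply the shoelace (surveyor's) formula. First the cross-terms c_i = x_i·y_{i+1} − x_{i+1}·y_i:
  30, 10, 106, 42, 30, 10  ⇒  2A = 228, A = 114.
Then Σ (x_i + x_{i+1})·c_i = 1728, so x̄ = 1728 / (6·114) = 48/19.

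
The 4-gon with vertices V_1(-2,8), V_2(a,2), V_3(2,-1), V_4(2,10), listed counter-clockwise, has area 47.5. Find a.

-5

The doubled signed area Σ (x_i y_{i+1} − x_{i+1} y_i) is linear in a.
With a=0 it equals 50; the coefficient of a is -9 (from the two edges through V_2).
So -9·a + 50 = 2·47.5 = 95 ⇒ a = -5.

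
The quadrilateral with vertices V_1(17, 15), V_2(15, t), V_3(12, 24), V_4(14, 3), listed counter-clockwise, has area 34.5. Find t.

Write out the shoelace sum; only the two edges meeting at V_2 involve t:
2·Area = [(17·t − 15·15) + (15·24 − 12·t)] + -141
       = 5·t + -6 = 69
⇒ t = 15.

15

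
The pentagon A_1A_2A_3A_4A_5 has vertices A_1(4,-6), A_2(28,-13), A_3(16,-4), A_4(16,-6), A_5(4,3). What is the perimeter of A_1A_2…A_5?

|A_1A_2| = √((24)² + (-7)²) = √625 = 25
|A_2A_3| = √((-12)² + (9)²) = √225 = 15
|A_3A_4| = √((0)² + (-2)²) = √4 = 2
|A_4A_5| = √((-12)² + (9)²) = √225 = 15
|A_5A_1| = √((0)² + (-9)²) = √81 = 9
Perimeter = 25 + 15 + 2 + 15 + 9 = 66.

66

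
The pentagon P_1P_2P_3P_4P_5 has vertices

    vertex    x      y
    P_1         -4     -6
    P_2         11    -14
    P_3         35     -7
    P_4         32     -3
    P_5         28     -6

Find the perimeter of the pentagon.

|P_1P_2| = √((15)² + (-8)²) = √289 = 17
|P_2P_3| = √((24)² + (7)²) = √625 = 25
|P_3P_4| = √((-3)² + (4)²) = √25 = 5
|P_4P_5| = √((-4)² + (-3)²) = √25 = 5
|P_5P_1| = √((-32)² + (0)²) = √1024 = 32
Perimeter = 17 + 25 + 5 + 5 + 32 = 84.

84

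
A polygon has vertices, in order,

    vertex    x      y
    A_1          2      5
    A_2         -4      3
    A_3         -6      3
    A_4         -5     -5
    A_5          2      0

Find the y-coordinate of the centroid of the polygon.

Apply the shoelace (surveyor's) formula. First the cross-terms c_i = x_i·y_{i+1} − x_{i+1}·y_i:
  26, 6, 45, 10, 10  ⇒  2A = 97, A = 48.5.
Then Σ (y_i + y_{i+1})·c_i = 154, so ȳ = 154 / (6·48.5) = 154/291.

154/291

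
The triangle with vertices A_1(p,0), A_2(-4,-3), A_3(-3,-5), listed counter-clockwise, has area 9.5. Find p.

4

The doubled signed area Σ (x_i y_{i+1} − x_{i+1} y_i) is linear in p.
With p=0 it equals 11; the coefficient of p is 2 (from the two edges through A_1).
So 2·p + 11 = 2·9.5 = 19 ⇒ p = 4.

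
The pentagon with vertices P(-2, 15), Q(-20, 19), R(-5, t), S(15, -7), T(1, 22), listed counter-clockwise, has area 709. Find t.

-18

The doubled signed area Σ (x_i y_{i+1} − x_{i+1} y_i) is linear in t.
With t=0 it equals 788; the coefficient of t is -35 (from the two edges through R).
So -35·t + 788 = 2·709 = 1418 ⇒ t = -18.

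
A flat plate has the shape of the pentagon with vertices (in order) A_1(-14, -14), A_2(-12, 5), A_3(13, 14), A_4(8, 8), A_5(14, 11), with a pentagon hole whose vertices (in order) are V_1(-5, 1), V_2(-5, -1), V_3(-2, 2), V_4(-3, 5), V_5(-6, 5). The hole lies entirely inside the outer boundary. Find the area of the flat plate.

258.5

Outer boundary:
Apply Gauss's area formula: 2A = Σ (x_i·y_{i+1} − x_{i+1}·y_i), indices taken mod 5.
Σ = (-238) + (-233) + (-8) + (-24) + (-42) = -545
Area = |Σ|/2 = 272.5.
Hole:
Apply Gauss's area formula: 2A = Σ (x_i·y_{i+1} − x_{i+1}·y_i), indices taken mod 5.
V_1→V_2: (-5)(-1) − (-5)(1) = 10
V_2→V_3: (-5)(2) − (-2)(-1) = -12
V_3→V_4: (-2)(5) − (-3)(2) = -4
V_4→V_5: (-3)(5) − (-6)(5) = 15
V_5→V_1: (-6)(1) − (-5)(5) = 19
Σ = 28
Area = |Σ|/2 = 14.
Net area = 272.5 − 14 = 258.5.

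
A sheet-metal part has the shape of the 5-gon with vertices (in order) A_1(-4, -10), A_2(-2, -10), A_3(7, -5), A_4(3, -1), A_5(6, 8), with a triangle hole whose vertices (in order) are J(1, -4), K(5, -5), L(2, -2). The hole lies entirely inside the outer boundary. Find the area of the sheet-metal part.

50.5

Outer boundary:
Cross-terms: 20, 80, 8, 30, -28  ⇒  Σ = 110
Area = |Σ|/2 = 55.
Hole:
Cross-terms: 15, 0, -6  ⇒  Σ = 9
Area = |Σ|/2 = 4.5.
Net area = 55 − 4.5 = 50.5.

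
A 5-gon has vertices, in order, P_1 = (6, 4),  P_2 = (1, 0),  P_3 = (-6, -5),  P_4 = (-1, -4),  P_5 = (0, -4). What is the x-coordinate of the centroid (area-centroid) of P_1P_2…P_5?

2/57

Apply the surveyor's formula. First the cross-terms c_i = x_i·y_{i+1} − x_{i+1}·y_i:
  -4, -5, 19, 4, 24  ⇒  2A = 38, A = 19.
Then Σ (x_i + x_{i+1})·c_i = 4, so x̄ = 4 / (6·19) = 2/57.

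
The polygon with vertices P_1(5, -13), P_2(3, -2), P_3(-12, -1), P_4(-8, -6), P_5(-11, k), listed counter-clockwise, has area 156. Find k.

The doubled signed area Σ (x_i y_{i+1} − x_{i+1} y_i) is linear in k.
With k=0 it equals 143; the coefficient of k is -13 (from the two edges through P_5).
So -13·k + 143 = 2·156 = 312 ⇒ k = -13.

-13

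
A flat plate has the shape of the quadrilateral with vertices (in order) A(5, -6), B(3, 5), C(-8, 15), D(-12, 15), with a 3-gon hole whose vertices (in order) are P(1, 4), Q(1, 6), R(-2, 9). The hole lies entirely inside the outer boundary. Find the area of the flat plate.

89.5

Outer boundary:
Apply the shoelace (surveyor's) formula: 2A = Σ (x_i·y_{i+1} − x_{i+1}·y_i), indices taken mod 4.
Σ = (43) + (85) + (60) + (-3) = 185
Area = |Σ|/2 = 92.5.
Hole:
Apply the surveyor's formula: 2A = Σ (x_i·y_{i+1} − x_{i+1}·y_i), indices taken mod 3.
Cross-terms: 2, 21, -17  ⇒  Σ = 6
Area = |Σ|/2 = 3.
Net area = 92.5 − 3 = 89.5.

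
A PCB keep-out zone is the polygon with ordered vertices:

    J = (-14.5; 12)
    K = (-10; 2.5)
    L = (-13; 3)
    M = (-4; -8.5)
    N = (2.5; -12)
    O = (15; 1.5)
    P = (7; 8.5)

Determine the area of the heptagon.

Apply the shoelace (surveyor's) formula: 2A = Σ (x_i·y_{i+1} − x_{i+1}·y_i), indices taken mod 7.
Cross-terms: 83.75, 2.5, 122.5, 69.25, 183.75, 117, 207.25  ⇒  Σ = 786
Area = |Σ|/2 = 393.

393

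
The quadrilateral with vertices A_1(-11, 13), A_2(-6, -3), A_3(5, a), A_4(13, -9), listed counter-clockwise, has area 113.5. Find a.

Write out the shoelace sum; only the two edges meeting at A_3 involve a:
2·Area = [((-6)·a − 5·(-3)) + (5·(-9) − 13·a)] + 181
       = -19·a + 151 = 227
⇒ a = -4.

-4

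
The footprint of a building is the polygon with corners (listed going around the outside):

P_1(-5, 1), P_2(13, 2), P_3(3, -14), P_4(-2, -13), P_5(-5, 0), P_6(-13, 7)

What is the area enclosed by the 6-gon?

Σ = (-23) + (-188) + (-67) + (-65) + (-35) + (22) = -356
Area = |Σ|/2 = 178.

178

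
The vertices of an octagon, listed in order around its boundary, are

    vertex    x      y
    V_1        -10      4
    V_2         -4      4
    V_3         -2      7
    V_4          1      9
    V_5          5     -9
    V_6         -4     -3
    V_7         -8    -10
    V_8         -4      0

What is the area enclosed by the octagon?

107

Apply Gauss's area formula: 2A = Σ (x_i·y_{i+1} − x_{i+1}·y_i), indices taken mod 8.
Σ = (-24) + (-20) + (-25) + (-54) + (-51) + (16) + (-40) + (-16) = -214
Area = |Σ|/2 = 107.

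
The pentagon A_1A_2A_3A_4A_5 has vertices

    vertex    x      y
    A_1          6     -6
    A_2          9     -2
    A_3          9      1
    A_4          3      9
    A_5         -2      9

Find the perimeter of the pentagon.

40

|A_1A_2| = √((3)² + (4)²) = √25 = 5
|A_2A_3| = √((0)² + (3)²) = √9 = 3
|A_3A_4| = √((-6)² + (8)²) = √100 = 10
|A_4A_5| = √((-5)² + (0)²) = √25 = 5
|A_5A_1| = √((8)² + (-15)²) = √289 = 17
Perimeter = 5 + 3 + 10 + 5 + 17 = 40.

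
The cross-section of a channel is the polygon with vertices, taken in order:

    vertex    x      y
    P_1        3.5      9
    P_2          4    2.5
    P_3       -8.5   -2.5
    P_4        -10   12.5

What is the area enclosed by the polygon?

Σ = (-27.25) + (11.25) + (-131.25) + (-133.75) = -281
Area = |Σ|/2 = 140.5.

140.5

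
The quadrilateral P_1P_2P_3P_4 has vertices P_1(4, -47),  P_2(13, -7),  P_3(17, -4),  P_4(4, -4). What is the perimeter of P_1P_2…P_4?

102

|P_1P_2| = √((9)² + (40)²) = √1681 = 41
|P_2P_3| = √((4)² + (3)²) = √25 = 5
|P_3P_4| = √((-13)² + (0)²) = √169 = 13
|P_4P_1| = √((0)² + (-43)²) = √1849 = 43
Perimeter = 41 + 5 + 13 + 43 = 102.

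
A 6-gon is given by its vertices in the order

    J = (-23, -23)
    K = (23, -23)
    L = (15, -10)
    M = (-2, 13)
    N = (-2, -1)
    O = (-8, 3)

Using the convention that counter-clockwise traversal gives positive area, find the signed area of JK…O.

807.5

Σ = (1058) + (115) + (175) + (28) + (-14) + (253) = 1615
Signed area = Σ/2 = 807.5 (positive ⇒ counter-clockwise traversal).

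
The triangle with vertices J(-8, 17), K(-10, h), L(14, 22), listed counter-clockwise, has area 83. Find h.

Write out the shoelace sum; only the two edges meeting at K involve h:
2·Area = [((-8)·h − (-10)·17) + ((-10)·22 − 14·h)] + 414
       = -22·h + 364 = 166
⇒ h = 9.

9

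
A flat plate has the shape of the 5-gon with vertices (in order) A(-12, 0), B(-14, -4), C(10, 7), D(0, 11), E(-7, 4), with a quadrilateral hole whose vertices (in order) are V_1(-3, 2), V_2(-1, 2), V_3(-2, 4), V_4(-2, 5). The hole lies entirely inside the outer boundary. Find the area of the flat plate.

110

Outer boundary:
Apply Gauss's area formula: 2A = Σ (x_i·y_{i+1} − x_{i+1}·y_i), indices taken mod 5.
Cross-terms: 48, -58, 110, 77, 48  ⇒  Σ = 225
Area = |Σ|/2 = 112.5.
Hole:
Σ = (-4) + (0) + (-2) + (11) = 5
Area = |Σ|/2 = 2.5.
Net area = 112.5 − 2.5 = 110.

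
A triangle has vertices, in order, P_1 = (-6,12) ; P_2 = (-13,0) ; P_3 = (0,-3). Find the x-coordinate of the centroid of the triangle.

-19/3

Apply the shoelace (surveyor's) formula. First the cross-terms c_i = x_i·y_{i+1} − x_{i+1}·y_i:
  156, 39, -18  ⇒  2A = 177, A = 88.5.
Then Σ (x_i + x_{i+1})·c_i = -3363, so x̄ = -3363 / (6·88.5) = -19/3.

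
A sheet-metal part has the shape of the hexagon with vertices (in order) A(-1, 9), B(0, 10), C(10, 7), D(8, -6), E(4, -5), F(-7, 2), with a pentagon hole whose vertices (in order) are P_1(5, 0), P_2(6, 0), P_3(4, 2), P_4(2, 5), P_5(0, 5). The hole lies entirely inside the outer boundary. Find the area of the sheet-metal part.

Outer boundary:
Apply the shoelace (surveyor's) formula: 2A = Σ (x_i·y_{i+1} − x_{i+1}·y_i), indices taken mod 6.
Cross-terms: -10, -100, -116, -16, -27, -61  ⇒  Σ = -330
Area = |Σ|/2 = 165.
Hole:
Apply Gauss's area formula: 2A = Σ (x_i·y_{i+1} − x_{i+1}·y_i), indices taken mod 5.
Σ = (0) + (12) + (16) + (10) + (-25) = 13
Area = |Σ|/2 = 6.5.
Net area = 165 − 6.5 = 158.5.

158.5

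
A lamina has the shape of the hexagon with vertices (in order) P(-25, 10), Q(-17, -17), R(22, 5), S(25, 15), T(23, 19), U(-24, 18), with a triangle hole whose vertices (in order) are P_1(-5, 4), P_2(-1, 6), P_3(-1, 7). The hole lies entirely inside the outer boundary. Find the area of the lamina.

1147.5

Outer boundary:
Apply Gauss's area formula: 2A = Σ (x_i·y_{i+1} − x_{i+1}·y_i), indices taken mod 6.
Cross-terms: 595, 289, 205, 130, 870, 210  ⇒  Σ = 2299
Area = |Σ|/2 = 1149.5.
Hole:
Apply the surveyor's formula: 2A = Σ (x_i·y_{i+1} − x_{i+1}·y_i), indices taken mod 3.
Σ = (-26) + (-1) + (31) = 4
Area = |Σ|/2 = 2.
Net area = 1149.5 − 2 = 1147.5.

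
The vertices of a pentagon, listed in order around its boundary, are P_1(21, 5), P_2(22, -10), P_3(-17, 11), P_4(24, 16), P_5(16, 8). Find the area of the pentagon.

468

Apply the shoelace (surveyor's) formula: 2A = Σ (x_i·y_{i+1} − x_{i+1}·y_i), indices taken mod 5.
P_1→P_2: (21)(-10) − (22)(5) = -320
P_2→P_3: (22)(11) − (-17)(-10) = 72
P_3→P_4: (-17)(16) − (24)(11) = -536
P_4→P_5: (24)(8) − (16)(16) = -64
P_5→P_1: (16)(5) − (21)(8) = -88
Σ = -936
Area = |Σ|/2 = 468.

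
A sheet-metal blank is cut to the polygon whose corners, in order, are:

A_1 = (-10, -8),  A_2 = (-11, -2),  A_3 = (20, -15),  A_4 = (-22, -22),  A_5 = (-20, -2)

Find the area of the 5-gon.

Apply Gauss's area formula: 2A = Σ (x_i·y_{i+1} − x_{i+1}·y_i), indices taken mod 5.
A_1→A_2: (-10)(-2) − (-11)(-8) = -68
A_2→A_3: (-11)(-15) − (20)(-2) = 205
A_3→A_4: (20)(-22) − (-22)(-15) = -770
A_4→A_5: (-22)(-2) − (-20)(-22) = -396
A_5→A_1: (-20)(-8) − (-10)(-2) = 140
Σ = -889
Area = |Σ|/2 = 444.5.

444.5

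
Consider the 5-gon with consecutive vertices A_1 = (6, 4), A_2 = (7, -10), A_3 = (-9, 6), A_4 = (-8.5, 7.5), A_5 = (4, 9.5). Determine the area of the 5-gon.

152.125

Apply Gauss's area formula: 2A = Σ (x_i·y_{i+1} − x_{i+1}·y_i), indices taken mod 5.
Σ = (-88) + (-48) + (-16.5) + (-110.75) + (-41) = -304.25
Area = |Σ|/2 = 152.125.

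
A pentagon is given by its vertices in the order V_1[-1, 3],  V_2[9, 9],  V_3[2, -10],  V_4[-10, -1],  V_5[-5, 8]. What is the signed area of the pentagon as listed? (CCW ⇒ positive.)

-169

Apply the shoelace formula: 2A = Σ (x_i·y_{i+1} − x_{i+1}·y_i), indices taken mod 5.
V_1→V_2: (-1)(9) − (9)(3) = -36
V_2→V_3: (9)(-10) − (2)(9) = -108
V_3→V_4: (2)(-1) − (-10)(-10) = -102
V_4→V_5: (-10)(8) − (-5)(-1) = -85
V_5→V_1: (-5)(3) − (-1)(8) = -7
Σ = -338
Signed area = Σ/2 = -169 (negative ⇒ clockwise traversal).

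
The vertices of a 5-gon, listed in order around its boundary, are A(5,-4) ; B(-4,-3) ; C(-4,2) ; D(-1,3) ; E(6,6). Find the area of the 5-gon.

69.5

A→B: (5)(-3) − (-4)(-4) = -31
B→C: (-4)(2) − (-4)(-3) = -20
C→D: (-4)(3) − (-1)(2) = -10
D→E: (-1)(6) − (6)(3) = -24
E→A: (6)(-4) − (5)(6) = -54
Σ = -139
Area = |Σ|/2 = 69.5.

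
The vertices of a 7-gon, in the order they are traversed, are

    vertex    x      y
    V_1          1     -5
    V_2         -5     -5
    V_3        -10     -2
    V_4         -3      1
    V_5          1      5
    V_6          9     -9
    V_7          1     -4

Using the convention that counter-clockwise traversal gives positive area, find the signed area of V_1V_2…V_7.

Apply the surveyor's formula: 2A = Σ (x_i·y_{i+1} − x_{i+1}·y_i), indices taken mod 7.
Σ = (-30) + (-40) + (-16) + (-16) + (-54) + (-27) + (-1) = -184
Signed area = Σ/2 = -92 (negative ⇒ clockwise traversal).

-92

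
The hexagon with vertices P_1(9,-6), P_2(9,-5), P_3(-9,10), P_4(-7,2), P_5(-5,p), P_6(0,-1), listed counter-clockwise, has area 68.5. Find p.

-1

Write out the shoelace sum; only the two edges meeting at P_5 involve p:
2·Area = [((-7)·p − (-5)·2) + ((-5)·(-1) − 0·p)] + 115
       = -7·p + 130 = 137
⇒ p = -1.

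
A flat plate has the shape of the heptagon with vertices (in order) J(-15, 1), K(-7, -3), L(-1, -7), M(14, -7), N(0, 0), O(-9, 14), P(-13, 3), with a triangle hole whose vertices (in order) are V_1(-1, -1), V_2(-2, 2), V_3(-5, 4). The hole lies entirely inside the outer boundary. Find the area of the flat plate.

191.5

Outer boundary:
Σ = (52) + (46) + (105) + (0) + (0) + (155) + (32) = 390
Area = |Σ|/2 = 195.
Hole:
Apply the shoelace (surveyor's) formula: 2A = Σ (x_i·y_{i+1} − x_{i+1}·y_i), indices taken mod 3.
V_1→V_2: (-1)(2) − (-2)(-1) = -4
V_2→V_3: (-2)(4) − (-5)(2) = 2
V_3→V_1: (-5)(-1) − (-1)(4) = 9
Σ = 7
Area = |Σ|/2 = 3.5.
Net area = 195 − 3.5 = 191.5.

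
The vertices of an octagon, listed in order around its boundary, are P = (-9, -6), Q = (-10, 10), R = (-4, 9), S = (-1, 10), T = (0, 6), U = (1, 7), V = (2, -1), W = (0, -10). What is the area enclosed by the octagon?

184

Σ = (-150) + (-50) + (-31) + (-6) + (-6) + (-15) + (-20) + (-90) = -368
Area = |Σ|/2 = 184.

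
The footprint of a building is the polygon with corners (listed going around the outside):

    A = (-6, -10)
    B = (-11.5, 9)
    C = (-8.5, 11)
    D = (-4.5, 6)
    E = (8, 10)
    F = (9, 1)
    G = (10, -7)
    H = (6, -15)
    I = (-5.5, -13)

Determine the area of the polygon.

Σ = (-169) + (-50) + (-1.5) + (-93) + (-82) + (-73) + (-108) + (-160.5) + (-23) = -760
Area = |Σ|/2 = 380.

380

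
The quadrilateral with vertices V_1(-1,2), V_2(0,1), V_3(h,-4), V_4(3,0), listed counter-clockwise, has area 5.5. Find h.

The doubled signed area Σ (x_i y_{i+1} − x_{i+1} y_i) is linear in h.
With h=0 it equals 17; the coefficient of h is -1 (from the two edges through V_3).
So -1·h + 17 = 2·5.5 = 11 ⇒ h = 6.

6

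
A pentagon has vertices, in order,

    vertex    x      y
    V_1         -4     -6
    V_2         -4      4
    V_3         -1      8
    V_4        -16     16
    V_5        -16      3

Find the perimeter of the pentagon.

|V_1V_2| = √((0)² + (10)²) = √100 = 10
|V_2V_3| = √((3)² + (4)²) = √25 = 5
|V_3V_4| = √((-15)² + (8)²) = √289 = 17
|V_4V_5| = √((0)² + (-13)²) = √169 = 13
|V_5V_1| = √((12)² + (-9)²) = √225 = 15
Perimeter = 10 + 5 + 17 + 13 + 15 = 60.

60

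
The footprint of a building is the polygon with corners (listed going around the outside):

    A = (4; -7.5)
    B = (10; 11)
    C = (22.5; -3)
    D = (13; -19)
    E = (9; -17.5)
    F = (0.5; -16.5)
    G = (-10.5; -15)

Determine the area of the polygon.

392.625

Apply the surveyor's formula: 2A = Σ (x_i·y_{i+1} − x_{i+1}·y_i), indices taken mod 7.
Σ = (119) + (-277.5) + (-388.5) + (-56.5) + (-139.75) + (-180.75) + (138.75) = -785.25
Area = |Σ|/2 = 392.625.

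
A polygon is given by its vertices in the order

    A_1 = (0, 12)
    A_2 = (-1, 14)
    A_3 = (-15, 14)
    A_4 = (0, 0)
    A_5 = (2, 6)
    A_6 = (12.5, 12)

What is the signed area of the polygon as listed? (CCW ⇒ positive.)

153.5

Apply the surveyor's formula: 2A = Σ (x_i·y_{i+1} − x_{i+1}·y_i), indices taken mod 6.
Cross-terms: 12, 196, 0, 0, -51, 150  ⇒  Σ = 307
Signed area = Σ/2 = 153.5 (positive ⇒ counter-clockwise traversal).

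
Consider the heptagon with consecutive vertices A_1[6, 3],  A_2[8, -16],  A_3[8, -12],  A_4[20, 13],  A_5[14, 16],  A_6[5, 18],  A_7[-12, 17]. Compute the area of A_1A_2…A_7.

Apply the surveyor's formula: 2A = Σ (x_i·y_{i+1} − x_{i+1}·y_i), indices taken mod 7.
A_1→A_2: (6)(-16) − (8)(3) = -120
A_2→A_3: (8)(-12) − (8)(-16) = 32
A_3→A_4: (8)(13) − (20)(-12) = 344
A_4→A_5: (20)(16) − (14)(13) = 138
A_5→A_6: (14)(18) − (5)(16) = 172
A_6→A_7: (5)(17) − (-12)(18) = 301
A_7→A_1: (-12)(3) − (6)(17) = -138
Σ = 729
Area = |Σ|/2 = 364.5.

364.5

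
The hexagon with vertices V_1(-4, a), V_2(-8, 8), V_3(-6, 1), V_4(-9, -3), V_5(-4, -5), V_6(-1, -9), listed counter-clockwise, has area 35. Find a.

1

The doubled signed area Σ (x_i y_{i+1} − x_{i+1} y_i) is linear in a.
With a=0 it equals 63; the coefficient of a is 7 (from the two edges through V_1).
So 7·a + 63 = 2·35 = 70 ⇒ a = 1.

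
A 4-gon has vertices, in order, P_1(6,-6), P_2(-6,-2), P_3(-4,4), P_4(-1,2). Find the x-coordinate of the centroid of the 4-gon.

Apply Gauss's area formula. First the cross-terms c_i = x_i·y_{i+1} − x_{i+1}·y_i:
  -48, -32, -4, -6  ⇒  2A = -90, A = -45.
Then Σ (x_i + x_{i+1})·c_i = 310, so x̄ = 310 / (6·(-45)) = -31/27.

-31/27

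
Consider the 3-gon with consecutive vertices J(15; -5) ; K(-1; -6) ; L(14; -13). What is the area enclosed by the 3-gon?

63.5

J→K: (15)(-6) − (-1)(-5) = -95
K→L: (-1)(-13) − (14)(-6) = 97
L→J: (14)(-5) − (15)(-13) = 125
Σ = 127
Area = |Σ|/2 = 63.5.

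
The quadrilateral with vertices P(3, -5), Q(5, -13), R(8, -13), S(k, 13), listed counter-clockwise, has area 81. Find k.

9

Write out the shoelace sum; only the two edges meeting at S involve k:
2·Area = [(8·13 − k·(-13)) + (k·(-5) − 3·13)] + 25
       = 8·k + 90 = 162
⇒ k = 9.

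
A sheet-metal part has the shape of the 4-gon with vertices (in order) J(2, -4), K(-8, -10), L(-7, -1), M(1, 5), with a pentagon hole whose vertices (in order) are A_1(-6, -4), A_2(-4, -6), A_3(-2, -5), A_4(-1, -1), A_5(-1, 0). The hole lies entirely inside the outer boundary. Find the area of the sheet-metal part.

67

Outer boundary:
Apply the shoelace formula: 2A = Σ (x_i·y_{i+1} − x_{i+1}·y_i), indices taken mod 4.
Cross-terms: -52, -62, -34, -14  ⇒  Σ = -162
Area = |Σ|/2 = 81.
Hole:
Apply the shoelace formula: 2A = Σ (x_i·y_{i+1} − x_{i+1}·y_i), indices taken mod 5.
A_1→A_2: (-6)(-6) − (-4)(-4) = 20
A_2→A_3: (-4)(-5) − (-2)(-6) = 8
A_3→A_4: (-2)(-1) − (-1)(-5) = -3
A_4→A_5: (-1)(0) − (-1)(-1) = -1
A_5→A_1: (-1)(-4) − (-6)(0) = 4
Σ = 28
Area = |Σ|/2 = 14.
Net area = 81 − 14 = 67.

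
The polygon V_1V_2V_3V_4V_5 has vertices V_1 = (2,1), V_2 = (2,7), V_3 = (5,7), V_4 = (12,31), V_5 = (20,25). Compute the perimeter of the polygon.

74

|V_1V_2| = √((0)² + (6)²) = √36 = 6
|V_2V_3| = √((3)² + (0)²) = √9 = 3
|V_3V_4| = √((7)² + (24)²) = √625 = 25
|V_4V_5| = √((8)² + (-6)²) = √100 = 10
|V_5V_1| = √((-18)² + (-24)²) = √900 = 30
Perimeter = 6 + 3 + 25 + 10 + 30 = 74.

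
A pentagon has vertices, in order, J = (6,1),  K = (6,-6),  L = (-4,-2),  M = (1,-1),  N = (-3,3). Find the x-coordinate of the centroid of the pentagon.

Apply the surveyor's formula. First the cross-terms c_i = x_i·y_{i+1} − x_{i+1}·y_i:
  -42, -36, 6, 0, -21  ⇒  2A = -93, A = -46.5.
Then Σ (x_i + x_{i+1})·c_i = -657, so x̄ = -657 / (6·(-46.5)) = 73/31.

73/31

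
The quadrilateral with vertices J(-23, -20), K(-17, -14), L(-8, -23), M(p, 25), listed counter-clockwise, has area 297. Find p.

-14

Write out the shoelace sum; only the two edges meeting at M involve p:
2·Area = [((-8)·25 − p·(-23)) + (p·(-20) − (-23)·25)] + 261
       = 3·p + 636 = 594
⇒ p = -14.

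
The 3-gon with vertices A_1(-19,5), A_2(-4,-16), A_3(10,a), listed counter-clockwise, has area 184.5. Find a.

-11

Write out the shoelace sum; only the two edges meeting at A_3 involve a:
2·Area = [((-4)·a − 10·(-16)) + (10·5 − (-19)·a)] + 324
       = 15·a + 534 = 369
⇒ a = -11.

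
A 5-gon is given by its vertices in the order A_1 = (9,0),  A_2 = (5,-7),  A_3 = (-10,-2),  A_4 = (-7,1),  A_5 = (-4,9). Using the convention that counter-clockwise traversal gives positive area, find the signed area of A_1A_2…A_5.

Apply the shoelace (surveyor's) formula: 2A = Σ (x_i·y_{i+1} − x_{i+1}·y_i), indices taken mod 5.
Σ = (-63) + (-80) + (-24) + (-59) + (-81) = -307
Signed area = Σ/2 = -153.5 (negative ⇒ clockwise traversal).

-153.5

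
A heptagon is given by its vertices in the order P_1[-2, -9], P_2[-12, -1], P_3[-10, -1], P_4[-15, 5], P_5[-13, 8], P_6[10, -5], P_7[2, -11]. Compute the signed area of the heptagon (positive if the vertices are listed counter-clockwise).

-189.5

Apply the shoelace (surveyor's) formula: 2A = Σ (x_i·y_{i+1} − x_{i+1}·y_i), indices taken mod 7.
Σ = (-106) + (2) + (-65) + (-55) + (-15) + (-100) + (-40) = -379
Signed area = Σ/2 = -189.5 (negative ⇒ clockwise traversal).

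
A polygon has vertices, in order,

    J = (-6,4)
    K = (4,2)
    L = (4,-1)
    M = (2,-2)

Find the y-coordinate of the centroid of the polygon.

17/15

Apply the surveyor's formula. First the cross-terms c_i = x_i·y_{i+1} − x_{i+1}·y_i:
  -28, -12, -6, -4  ⇒  2A = -50, A = -25.
Then Σ (y_i + y_{i+1})·c_i = -170, so ȳ = -170 / (6·(-25)) = 17/15.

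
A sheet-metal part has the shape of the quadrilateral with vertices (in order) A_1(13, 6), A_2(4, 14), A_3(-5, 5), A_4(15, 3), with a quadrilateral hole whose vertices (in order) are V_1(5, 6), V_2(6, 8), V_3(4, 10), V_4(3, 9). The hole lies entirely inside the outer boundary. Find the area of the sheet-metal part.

Outer boundary:
Apply Gauss's area formula: 2A = Σ (x_i·y_{i+1} − x_{i+1}·y_i), indices taken mod 4.
Σ = (158) + (90) + (-90) + (51) = 209
Area = |Σ|/2 = 104.5.
Hole:
Apply the shoelace formula: 2A = Σ (x_i·y_{i+1} − x_{i+1}·y_i), indices taken mod 4.
Σ = (4) + (28) + (6) + (-27) = 11
Area = |Σ|/2 = 5.5.
Net area = 104.5 − 5.5 = 99.

99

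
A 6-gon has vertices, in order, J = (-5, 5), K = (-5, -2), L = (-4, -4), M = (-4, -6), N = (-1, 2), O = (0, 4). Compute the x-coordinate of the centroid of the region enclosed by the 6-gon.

Apply the surveyor's formula. First the cross-terms c_i = x_i·y_{i+1} − x_{i+1}·y_i:
  35, 12, 8, -14, -4, 20  ⇒  2A = 57, A = 28.5.
Then Σ (x_i + x_{i+1})·c_i = -548, so x̄ = -548 / (6·28.5) = -548/171.

-548/171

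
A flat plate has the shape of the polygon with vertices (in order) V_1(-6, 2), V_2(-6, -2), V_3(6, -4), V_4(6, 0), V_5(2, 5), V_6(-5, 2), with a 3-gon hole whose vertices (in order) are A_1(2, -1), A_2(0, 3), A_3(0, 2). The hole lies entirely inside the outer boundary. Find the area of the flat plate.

71.5

Outer boundary:
Cross-terms: 24, 36, 24, 30, 29, 2  ⇒  Σ = 145
Area = |Σ|/2 = 72.5.
Hole:
A_1→A_2: (2)(3) − (0)(-1) = 6
A_2→A_3: (0)(2) − (0)(3) = 0
A_3→A_1: (0)(-1) − (2)(2) = -4
Σ = 2
Area = |Σ|/2 = 1.
Net area = 72.5 − 1 = 71.5.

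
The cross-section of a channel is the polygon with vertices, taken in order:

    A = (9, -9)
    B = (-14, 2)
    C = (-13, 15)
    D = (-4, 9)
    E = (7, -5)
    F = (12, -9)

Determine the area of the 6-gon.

Apply the surveyor's formula: 2A = Σ (x_i·y_{i+1} − x_{i+1}·y_i), indices taken mod 6.
A→B: (9)(2) − (-14)(-9) = -108
B→C: (-14)(15) − (-13)(2) = -184
C→D: (-13)(9) − (-4)(15) = -57
D→E: (-4)(-5) − (7)(9) = -43
E→F: (7)(-9) − (12)(-5) = -3
F→A: (12)(-9) − (9)(-9) = -27
Σ = -422
Area = |Σ|/2 = 211.

211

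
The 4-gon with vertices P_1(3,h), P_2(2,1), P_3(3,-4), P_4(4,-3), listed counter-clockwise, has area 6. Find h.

2

Write out the shoelace sum; only the two edges meeting at P_1 involve h:
2·Area = [(4·h − 3·(-3)) + (3·1 − 2·h)] + -4
       = 2·h + 8 = 12
⇒ h = 2.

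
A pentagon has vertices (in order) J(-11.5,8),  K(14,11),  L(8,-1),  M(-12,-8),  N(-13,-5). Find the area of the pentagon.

311

Apply the shoelace formula: 2A = Σ (x_i·y_{i+1} − x_{i+1}·y_i), indices taken mod 5.
Σ = (-238.5) + (-102) + (-76) + (-44) + (-161.5) = -622
Area = |Σ|/2 = 311.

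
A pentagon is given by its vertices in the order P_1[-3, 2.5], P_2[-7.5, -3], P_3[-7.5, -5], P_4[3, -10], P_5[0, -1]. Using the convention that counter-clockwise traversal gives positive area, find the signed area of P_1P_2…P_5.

63.375

Apply the shoelace (surveyor's) formula: 2A = Σ (x_i·y_{i+1} − x_{i+1}·y_i), indices taken mod 5.
P_1→P_2: (-3)(-3) − (-7.5)(2.5) = 27.75
P_2→P_3: (-7.5)(-5) − (-7.5)(-3) = 15
P_3→P_4: (-7.5)(-10) − (3)(-5) = 90
P_4→P_5: (3)(-1) − (0)(-10) = -3
P_5→P_1: (0)(2.5) − (-3)(-1) = -3
Σ = 126.75
Signed area = Σ/2 = 63.375 (positive ⇒ counter-clockwise traversal).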